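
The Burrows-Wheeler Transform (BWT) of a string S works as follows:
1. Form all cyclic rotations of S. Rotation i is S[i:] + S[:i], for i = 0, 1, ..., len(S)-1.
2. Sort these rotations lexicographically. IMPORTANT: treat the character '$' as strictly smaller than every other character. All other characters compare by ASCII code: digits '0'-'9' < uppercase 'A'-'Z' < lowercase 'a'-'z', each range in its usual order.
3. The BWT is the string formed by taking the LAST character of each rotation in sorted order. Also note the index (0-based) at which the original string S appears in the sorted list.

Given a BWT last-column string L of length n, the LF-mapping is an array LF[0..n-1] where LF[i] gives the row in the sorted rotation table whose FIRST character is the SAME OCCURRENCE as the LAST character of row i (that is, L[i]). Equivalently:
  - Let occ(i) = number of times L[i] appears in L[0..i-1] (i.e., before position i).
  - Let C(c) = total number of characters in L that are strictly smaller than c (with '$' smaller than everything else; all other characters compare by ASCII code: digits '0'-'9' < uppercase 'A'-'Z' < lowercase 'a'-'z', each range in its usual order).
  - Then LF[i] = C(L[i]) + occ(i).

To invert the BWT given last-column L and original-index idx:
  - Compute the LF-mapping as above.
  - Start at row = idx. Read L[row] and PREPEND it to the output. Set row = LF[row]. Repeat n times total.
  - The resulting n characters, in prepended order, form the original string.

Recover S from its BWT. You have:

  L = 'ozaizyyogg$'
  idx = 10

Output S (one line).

Answer: zigzagyoyo$

Derivation:
LF mapping: 5 9 1 4 10 7 8 6 2 3 0
Walk LF starting at row 10, prepending L[row]:
  step 1: row=10, L[10]='$', prepend. Next row=LF[10]=0
  step 2: row=0, L[0]='o', prepend. Next row=LF[0]=5
  step 3: row=5, L[5]='y', prepend. Next row=LF[5]=7
  step 4: row=7, L[7]='o', prepend. Next row=LF[7]=6
  step 5: row=6, L[6]='y', prepend. Next row=LF[6]=8
  step 6: row=8, L[8]='g', prepend. Next row=LF[8]=2
  step 7: row=2, L[2]='a', prepend. Next row=LF[2]=1
  step 8: row=1, L[1]='z', prepend. Next row=LF[1]=9
  step 9: row=9, L[9]='g', prepend. Next row=LF[9]=3
  step 10: row=3, L[3]='i', prepend. Next row=LF[3]=4
  step 11: row=4, L[4]='z', prepend. Next row=LF[4]=10
Reversed output: zigzagyoyo$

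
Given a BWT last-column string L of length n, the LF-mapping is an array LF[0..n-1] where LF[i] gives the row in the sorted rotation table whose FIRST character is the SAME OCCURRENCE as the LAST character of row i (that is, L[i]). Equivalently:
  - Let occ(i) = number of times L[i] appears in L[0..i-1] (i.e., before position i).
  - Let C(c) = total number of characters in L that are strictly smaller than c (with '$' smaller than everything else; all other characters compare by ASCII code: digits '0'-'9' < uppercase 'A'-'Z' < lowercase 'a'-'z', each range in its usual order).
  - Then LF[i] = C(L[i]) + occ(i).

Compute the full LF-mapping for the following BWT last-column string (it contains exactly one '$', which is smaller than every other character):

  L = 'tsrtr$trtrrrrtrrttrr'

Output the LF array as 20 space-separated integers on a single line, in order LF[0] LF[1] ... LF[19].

Answer: 13 12 1 14 2 0 15 3 16 4 5 6 7 17 8 9 18 19 10 11

Derivation:
Char counts: '$':1, 'r':11, 's':1, 't':7
C (first-col start): C('$')=0, C('r')=1, C('s')=12, C('t')=13
L[0]='t': occ=0, LF[0]=C('t')+0=13+0=13
L[1]='s': occ=0, LF[1]=C('s')+0=12+0=12
L[2]='r': occ=0, LF[2]=C('r')+0=1+0=1
L[3]='t': occ=1, LF[3]=C('t')+1=13+1=14
L[4]='r': occ=1, LF[4]=C('r')+1=1+1=2
L[5]='$': occ=0, LF[5]=C('$')+0=0+0=0
L[6]='t': occ=2, LF[6]=C('t')+2=13+2=15
L[7]='r': occ=2, LF[7]=C('r')+2=1+2=3
L[8]='t': occ=3, LF[8]=C('t')+3=13+3=16
L[9]='r': occ=3, LF[9]=C('r')+3=1+3=4
L[10]='r': occ=4, LF[10]=C('r')+4=1+4=5
L[11]='r': occ=5, LF[11]=C('r')+5=1+5=6
L[12]='r': occ=6, LF[12]=C('r')+6=1+6=7
L[13]='t': occ=4, LF[13]=C('t')+4=13+4=17
L[14]='r': occ=7, LF[14]=C('r')+7=1+7=8
L[15]='r': occ=8, LF[15]=C('r')+8=1+8=9
L[16]='t': occ=5, LF[16]=C('t')+5=13+5=18
L[17]='t': occ=6, LF[17]=C('t')+6=13+6=19
L[18]='r': occ=9, LF[18]=C('r')+9=1+9=10
L[19]='r': occ=10, LF[19]=C('r')+10=1+10=11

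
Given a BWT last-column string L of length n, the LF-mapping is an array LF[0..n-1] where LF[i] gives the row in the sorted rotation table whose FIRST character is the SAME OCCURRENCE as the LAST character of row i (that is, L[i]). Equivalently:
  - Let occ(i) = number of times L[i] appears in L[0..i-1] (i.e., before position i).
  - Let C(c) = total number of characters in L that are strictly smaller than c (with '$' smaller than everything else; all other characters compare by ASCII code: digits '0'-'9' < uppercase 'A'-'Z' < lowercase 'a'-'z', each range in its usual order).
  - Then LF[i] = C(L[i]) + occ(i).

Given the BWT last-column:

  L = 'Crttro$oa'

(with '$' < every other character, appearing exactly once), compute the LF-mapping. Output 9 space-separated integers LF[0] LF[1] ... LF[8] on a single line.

Char counts: '$':1, 'C':1, 'a':1, 'o':2, 'r':2, 't':2
C (first-col start): C('$')=0, C('C')=1, C('a')=2, C('o')=3, C('r')=5, C('t')=7
L[0]='C': occ=0, LF[0]=C('C')+0=1+0=1
L[1]='r': occ=0, LF[1]=C('r')+0=5+0=5
L[2]='t': occ=0, LF[2]=C('t')+0=7+0=7
L[3]='t': occ=1, LF[3]=C('t')+1=7+1=8
L[4]='r': occ=1, LF[4]=C('r')+1=5+1=6
L[5]='o': occ=0, LF[5]=C('o')+0=3+0=3
L[6]='$': occ=0, LF[6]=C('$')+0=0+0=0
L[7]='o': occ=1, LF[7]=C('o')+1=3+1=4
L[8]='a': occ=0, LF[8]=C('a')+0=2+0=2

Answer: 1 5 7 8 6 3 0 4 2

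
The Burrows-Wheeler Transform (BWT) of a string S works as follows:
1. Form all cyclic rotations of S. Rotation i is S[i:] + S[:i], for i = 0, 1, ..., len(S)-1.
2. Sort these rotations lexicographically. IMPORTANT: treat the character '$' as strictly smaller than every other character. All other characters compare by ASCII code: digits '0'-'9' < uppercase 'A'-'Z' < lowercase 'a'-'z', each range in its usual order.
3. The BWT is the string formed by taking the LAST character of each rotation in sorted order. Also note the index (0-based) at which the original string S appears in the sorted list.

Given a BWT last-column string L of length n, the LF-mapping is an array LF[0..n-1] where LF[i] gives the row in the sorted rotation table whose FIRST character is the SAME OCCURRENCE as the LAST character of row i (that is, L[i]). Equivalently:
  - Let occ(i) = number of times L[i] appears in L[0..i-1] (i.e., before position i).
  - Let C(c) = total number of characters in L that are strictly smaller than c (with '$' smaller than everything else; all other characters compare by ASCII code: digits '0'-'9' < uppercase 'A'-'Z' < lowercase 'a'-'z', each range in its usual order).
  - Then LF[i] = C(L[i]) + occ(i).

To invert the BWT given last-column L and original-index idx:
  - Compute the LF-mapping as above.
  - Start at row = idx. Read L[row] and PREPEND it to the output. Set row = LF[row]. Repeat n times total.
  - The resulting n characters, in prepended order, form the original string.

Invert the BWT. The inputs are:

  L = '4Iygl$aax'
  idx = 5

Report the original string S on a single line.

LF mapping: 1 2 8 5 6 0 3 4 7
Walk LF starting at row 5, prepending L[row]:
  step 1: row=5, L[5]='$', prepend. Next row=LF[5]=0
  step 2: row=0, L[0]='4', prepend. Next row=LF[0]=1
  step 3: row=1, L[1]='I', prepend. Next row=LF[1]=2
  step 4: row=2, L[2]='y', prepend. Next row=LF[2]=8
  step 5: row=8, L[8]='x', prepend. Next row=LF[8]=7
  step 6: row=7, L[7]='a', prepend. Next row=LF[7]=4
  step 7: row=4, L[4]='l', prepend. Next row=LF[4]=6
  step 8: row=6, L[6]='a', prepend. Next row=LF[6]=3
  step 9: row=3, L[3]='g', prepend. Next row=LF[3]=5
Reversed output: galaxyI4$

Answer: galaxyI4$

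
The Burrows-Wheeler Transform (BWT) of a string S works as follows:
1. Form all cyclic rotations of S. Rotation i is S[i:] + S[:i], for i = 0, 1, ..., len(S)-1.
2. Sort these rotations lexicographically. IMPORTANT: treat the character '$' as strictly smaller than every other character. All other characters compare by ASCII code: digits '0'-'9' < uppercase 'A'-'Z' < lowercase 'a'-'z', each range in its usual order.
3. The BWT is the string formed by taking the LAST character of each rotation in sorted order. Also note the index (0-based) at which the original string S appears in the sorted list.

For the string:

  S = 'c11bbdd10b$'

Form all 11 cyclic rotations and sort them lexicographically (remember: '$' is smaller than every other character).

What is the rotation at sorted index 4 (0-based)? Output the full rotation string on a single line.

All 11 rotations (rotation i = S[i:]+S[:i]):
  rot[0] = c11bbdd10b$
  rot[1] = 11bbdd10b$c
  rot[2] = 1bbdd10b$c1
  rot[3] = bbdd10b$c11
  rot[4] = bdd10b$c11b
  rot[5] = dd10b$c11bb
  rot[6] = d10b$c11bbd
  rot[7] = 10b$c11bbdd
  rot[8] = 0b$c11bbdd1
  rot[9] = b$c11bbdd10
  rot[10] = $c11bbdd10b
Sorted (with $ < everything):
  sorted[0] = $c11bbdd10b
  sorted[1] = 0b$c11bbdd1
  sorted[2] = 10b$c11bbdd
  sorted[3] = 11bbdd10b$c
  sorted[4] = 1bbdd10b$c1
  sorted[5] = b$c11bbdd10
  sorted[6] = bbdd10b$c11
  sorted[7] = bdd10b$c11b
  sorted[8] = c11bbdd10b$
  sorted[9] = d10b$c11bbd
  sorted[10] = dd10b$c11bb
sorted[4] = 1bbdd10b$c1

Answer: 1bbdd10b$c1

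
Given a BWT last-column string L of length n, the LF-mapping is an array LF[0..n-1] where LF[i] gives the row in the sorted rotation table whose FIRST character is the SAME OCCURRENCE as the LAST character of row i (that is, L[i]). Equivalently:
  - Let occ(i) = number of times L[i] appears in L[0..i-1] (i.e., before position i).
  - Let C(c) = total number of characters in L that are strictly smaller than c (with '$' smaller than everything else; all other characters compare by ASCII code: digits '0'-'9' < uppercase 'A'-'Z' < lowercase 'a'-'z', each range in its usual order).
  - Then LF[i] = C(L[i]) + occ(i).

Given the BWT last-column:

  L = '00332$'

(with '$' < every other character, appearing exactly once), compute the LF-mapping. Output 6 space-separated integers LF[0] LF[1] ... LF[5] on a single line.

Char counts: '$':1, '0':2, '2':1, '3':2
C (first-col start): C('$')=0, C('0')=1, C('2')=3, C('3')=4
L[0]='0': occ=0, LF[0]=C('0')+0=1+0=1
L[1]='0': occ=1, LF[1]=C('0')+1=1+1=2
L[2]='3': occ=0, LF[2]=C('3')+0=4+0=4
L[3]='3': occ=1, LF[3]=C('3')+1=4+1=5
L[4]='2': occ=0, LF[4]=C('2')+0=3+0=3
L[5]='$': occ=0, LF[5]=C('$')+0=0+0=0

Answer: 1 2 4 5 3 0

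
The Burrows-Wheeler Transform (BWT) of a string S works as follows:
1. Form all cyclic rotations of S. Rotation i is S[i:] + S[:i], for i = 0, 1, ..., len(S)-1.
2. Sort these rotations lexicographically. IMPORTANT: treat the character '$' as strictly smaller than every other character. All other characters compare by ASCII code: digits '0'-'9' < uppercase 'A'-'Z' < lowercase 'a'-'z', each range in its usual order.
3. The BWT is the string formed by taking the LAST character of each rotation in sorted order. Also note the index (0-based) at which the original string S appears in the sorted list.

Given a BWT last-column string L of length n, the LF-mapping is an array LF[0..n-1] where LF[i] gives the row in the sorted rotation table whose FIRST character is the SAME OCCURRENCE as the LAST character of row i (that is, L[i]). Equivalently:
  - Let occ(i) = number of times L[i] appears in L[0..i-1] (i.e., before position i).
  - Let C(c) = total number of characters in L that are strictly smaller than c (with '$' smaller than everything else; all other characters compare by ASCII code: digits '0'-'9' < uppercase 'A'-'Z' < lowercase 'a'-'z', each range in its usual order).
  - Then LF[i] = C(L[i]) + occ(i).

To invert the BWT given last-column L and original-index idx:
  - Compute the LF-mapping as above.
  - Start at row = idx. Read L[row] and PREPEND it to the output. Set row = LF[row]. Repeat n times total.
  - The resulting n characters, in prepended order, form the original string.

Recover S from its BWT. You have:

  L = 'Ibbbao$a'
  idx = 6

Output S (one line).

LF mapping: 1 4 5 6 2 7 0 3
Walk LF starting at row 6, prepending L[row]:
  step 1: row=6, L[6]='$', prepend. Next row=LF[6]=0
  step 2: row=0, L[0]='I', prepend. Next row=LF[0]=1
  step 3: row=1, L[1]='b', prepend. Next row=LF[1]=4
  step 4: row=4, L[4]='a', prepend. Next row=LF[4]=2
  step 5: row=2, L[2]='b', prepend. Next row=LF[2]=5
  step 6: row=5, L[5]='o', prepend. Next row=LF[5]=7
  step 7: row=7, L[7]='a', prepend. Next row=LF[7]=3
  step 8: row=3, L[3]='b', prepend. Next row=LF[3]=6
Reversed output: baobabI$

Answer: baobabI$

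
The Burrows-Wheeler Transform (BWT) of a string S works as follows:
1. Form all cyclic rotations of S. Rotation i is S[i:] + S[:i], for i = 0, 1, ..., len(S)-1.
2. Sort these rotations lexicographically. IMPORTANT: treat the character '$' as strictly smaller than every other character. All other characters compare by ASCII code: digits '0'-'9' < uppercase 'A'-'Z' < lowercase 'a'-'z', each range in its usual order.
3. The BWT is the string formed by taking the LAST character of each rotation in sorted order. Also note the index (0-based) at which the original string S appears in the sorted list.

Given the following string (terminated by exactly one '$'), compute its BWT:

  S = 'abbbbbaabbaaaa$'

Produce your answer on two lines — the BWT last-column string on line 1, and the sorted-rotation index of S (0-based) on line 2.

Answer: aaaabba$bbabbba
7

Derivation:
All 15 rotations (rotation i = S[i:]+S[:i]):
  rot[0] = abbbbbaabbaaaa$
  rot[1] = bbbbbaabbaaaa$a
  rot[2] = bbbbaabbaaaa$ab
  rot[3] = bbbaabbaaaa$abb
  rot[4] = bbaabbaaaa$abbb
  rot[5] = baabbaaaa$abbbb
  rot[6] = aabbaaaa$abbbbb
  rot[7] = abbaaaa$abbbbba
  rot[8] = bbaaaa$abbbbbaa
  rot[9] = baaaa$abbbbbaab
  rot[10] = aaaa$abbbbbaabb
  rot[11] = aaa$abbbbbaabba
  rot[12] = aa$abbbbbaabbaa
  rot[13] = a$abbbbbaabbaaa
  rot[14] = $abbbbbaabbaaaa
Sorted (with $ < everything):
  sorted[0] = $abbbbbaabbaaaa  (last char: 'a')
  sorted[1] = a$abbbbbaabbaaa  (last char: 'a')
  sorted[2] = aa$abbbbbaabbaa  (last char: 'a')
  sorted[3] = aaa$abbbbbaabba  (last char: 'a')
  sorted[4] = aaaa$abbbbbaabb  (last char: 'b')
  sorted[5] = aabbaaaa$abbbbb  (last char: 'b')
  sorted[6] = abbaaaa$abbbbba  (last char: 'a')
  sorted[7] = abbbbbaabbaaaa$  (last char: '$')
  sorted[8] = baaaa$abbbbbaab  (last char: 'b')
  sorted[9] = baabbaaaa$abbbb  (last char: 'b')
  sorted[10] = bbaaaa$abbbbbaa  (last char: 'a')
  sorted[11] = bbaabbaaaa$abbb  (last char: 'b')
  sorted[12] = bbbaabbaaaa$abb  (last char: 'b')
  sorted[13] = bbbbaabbaaaa$ab  (last char: 'b')
  sorted[14] = bbbbbaabbaaaa$a  (last char: 'a')
Last column: aaaabba$bbabbba
Original string S is at sorted index 7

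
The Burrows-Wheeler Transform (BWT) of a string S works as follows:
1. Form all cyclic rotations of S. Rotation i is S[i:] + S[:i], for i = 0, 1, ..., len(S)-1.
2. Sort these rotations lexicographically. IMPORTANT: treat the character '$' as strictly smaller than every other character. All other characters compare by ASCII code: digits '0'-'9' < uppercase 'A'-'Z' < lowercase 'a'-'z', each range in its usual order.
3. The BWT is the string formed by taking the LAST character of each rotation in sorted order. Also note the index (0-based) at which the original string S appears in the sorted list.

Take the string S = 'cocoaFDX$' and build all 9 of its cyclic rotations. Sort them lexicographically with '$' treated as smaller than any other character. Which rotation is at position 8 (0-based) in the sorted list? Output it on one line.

Answer: ocoaFDX$c

Derivation:
All 9 rotations (rotation i = S[i:]+S[:i]):
  rot[0] = cocoaFDX$
  rot[1] = ocoaFDX$c
  rot[2] = coaFDX$co
  rot[3] = oaFDX$coc
  rot[4] = aFDX$coco
  rot[5] = FDX$cocoa
  rot[6] = DX$cocoaF
  rot[7] = X$cocoaFD
  rot[8] = $cocoaFDX
Sorted (with $ < everything):
  sorted[0] = $cocoaFDX
  sorted[1] = DX$cocoaF
  sorted[2] = FDX$cocoa
  sorted[3] = X$cocoaFD
  sorted[4] = aFDX$coco
  sorted[5] = coaFDX$co
  sorted[6] = cocoaFDX$
  sorted[7] = oaFDX$coc
  sorted[8] = ocoaFDX$c
sorted[8] = ocoaFDX$c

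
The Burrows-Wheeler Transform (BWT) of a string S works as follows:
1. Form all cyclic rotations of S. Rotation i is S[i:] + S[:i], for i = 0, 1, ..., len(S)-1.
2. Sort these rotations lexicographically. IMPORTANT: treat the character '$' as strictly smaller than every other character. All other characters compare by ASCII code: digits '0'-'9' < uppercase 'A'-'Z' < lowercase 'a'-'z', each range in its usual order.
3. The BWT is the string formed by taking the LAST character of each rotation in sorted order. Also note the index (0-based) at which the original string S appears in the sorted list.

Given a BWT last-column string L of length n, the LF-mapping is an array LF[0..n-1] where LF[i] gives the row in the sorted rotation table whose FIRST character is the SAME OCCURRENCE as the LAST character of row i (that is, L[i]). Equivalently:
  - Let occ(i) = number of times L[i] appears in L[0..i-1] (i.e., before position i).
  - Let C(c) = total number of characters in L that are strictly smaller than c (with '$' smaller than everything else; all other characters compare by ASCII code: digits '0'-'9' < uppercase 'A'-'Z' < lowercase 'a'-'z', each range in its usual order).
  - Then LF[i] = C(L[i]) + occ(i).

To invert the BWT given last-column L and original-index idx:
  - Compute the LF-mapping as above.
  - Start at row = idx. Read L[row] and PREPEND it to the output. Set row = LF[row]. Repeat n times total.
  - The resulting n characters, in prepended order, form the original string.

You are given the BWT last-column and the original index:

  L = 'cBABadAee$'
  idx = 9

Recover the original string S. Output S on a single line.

Answer: eedaBBAAc$

Derivation:
LF mapping: 6 3 1 4 5 7 2 8 9 0
Walk LF starting at row 9, prepending L[row]:
  step 1: row=9, L[9]='$', prepend. Next row=LF[9]=0
  step 2: row=0, L[0]='c', prepend. Next row=LF[0]=6
  step 3: row=6, L[6]='A', prepend. Next row=LF[6]=2
  step 4: row=2, L[2]='A', prepend. Next row=LF[2]=1
  step 5: row=1, L[1]='B', prepend. Next row=LF[1]=3
  step 6: row=3, L[3]='B', prepend. Next row=LF[3]=4
  step 7: row=4, L[4]='a', prepend. Next row=LF[4]=5
  step 8: row=5, L[5]='d', prepend. Next row=LF[5]=7
  step 9: row=7, L[7]='e', prepend. Next row=LF[7]=8
  step 10: row=8, L[8]='e', prepend. Next row=LF[8]=9
Reversed output: eedaBBAAc$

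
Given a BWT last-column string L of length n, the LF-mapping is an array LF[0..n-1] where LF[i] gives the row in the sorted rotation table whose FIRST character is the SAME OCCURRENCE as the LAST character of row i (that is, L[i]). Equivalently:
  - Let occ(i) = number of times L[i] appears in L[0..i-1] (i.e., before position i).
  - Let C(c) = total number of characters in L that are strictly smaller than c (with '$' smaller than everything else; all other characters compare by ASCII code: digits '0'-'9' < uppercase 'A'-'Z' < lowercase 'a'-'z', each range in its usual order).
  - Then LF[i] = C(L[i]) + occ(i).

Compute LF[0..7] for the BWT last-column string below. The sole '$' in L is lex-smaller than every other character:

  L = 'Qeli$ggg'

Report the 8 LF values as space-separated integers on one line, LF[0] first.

Answer: 1 2 7 6 0 3 4 5

Derivation:
Char counts: '$':1, 'Q':1, 'e':1, 'g':3, 'i':1, 'l':1
C (first-col start): C('$')=0, C('Q')=1, C('e')=2, C('g')=3, C('i')=6, C('l')=7
L[0]='Q': occ=0, LF[0]=C('Q')+0=1+0=1
L[1]='e': occ=0, LF[1]=C('e')+0=2+0=2
L[2]='l': occ=0, LF[2]=C('l')+0=7+0=7
L[3]='i': occ=0, LF[3]=C('i')+0=6+0=6
L[4]='$': occ=0, LF[4]=C('$')+0=0+0=0
L[5]='g': occ=0, LF[5]=C('g')+0=3+0=3
L[6]='g': occ=1, LF[6]=C('g')+1=3+1=4
L[7]='g': occ=2, LF[7]=C('g')+2=3+2=5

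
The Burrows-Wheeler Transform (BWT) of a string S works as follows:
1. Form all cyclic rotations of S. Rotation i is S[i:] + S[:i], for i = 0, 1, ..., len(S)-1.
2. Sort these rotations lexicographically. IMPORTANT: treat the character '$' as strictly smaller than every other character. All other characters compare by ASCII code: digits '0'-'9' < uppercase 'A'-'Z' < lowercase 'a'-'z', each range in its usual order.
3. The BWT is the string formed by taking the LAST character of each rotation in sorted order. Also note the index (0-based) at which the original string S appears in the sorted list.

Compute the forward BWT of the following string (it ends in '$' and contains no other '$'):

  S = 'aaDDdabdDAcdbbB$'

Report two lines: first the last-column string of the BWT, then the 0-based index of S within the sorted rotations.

Answer: BDbdaDa$dbdaAbDc
7

Derivation:
All 16 rotations (rotation i = S[i:]+S[:i]):
  rot[0] = aaDDdabdDAcdbbB$
  rot[1] = aDDdabdDAcdbbB$a
  rot[2] = DDdabdDAcdbbB$aa
  rot[3] = DdabdDAcdbbB$aaD
  rot[4] = dabdDAcdbbB$aaDD
  rot[5] = abdDAcdbbB$aaDDd
  rot[6] = bdDAcdbbB$aaDDda
  rot[7] = dDAcdbbB$aaDDdab
  rot[8] = DAcdbbB$aaDDdabd
  rot[9] = AcdbbB$aaDDdabdD
  rot[10] = cdbbB$aaDDdabdDA
  rot[11] = dbbB$aaDDdabdDAc
  rot[12] = bbB$aaDDdabdDAcd
  rot[13] = bB$aaDDdabdDAcdb
  rot[14] = B$aaDDdabdDAcdbb
  rot[15] = $aaDDdabdDAcdbbB
Sorted (with $ < everything):
  sorted[0] = $aaDDdabdDAcdbbB  (last char: 'B')
  sorted[1] = AcdbbB$aaDDdabdD  (last char: 'D')
  sorted[2] = B$aaDDdabdDAcdbb  (last char: 'b')
  sorted[3] = DAcdbbB$aaDDdabd  (last char: 'd')
  sorted[4] = DDdabdDAcdbbB$aa  (last char: 'a')
  sorted[5] = DdabdDAcdbbB$aaD  (last char: 'D')
  sorted[6] = aDDdabdDAcdbbB$a  (last char: 'a')
  sorted[7] = aaDDdabdDAcdbbB$  (last char: '$')
  sorted[8] = abdDAcdbbB$aaDDd  (last char: 'd')
  sorted[9] = bB$aaDDdabdDAcdb  (last char: 'b')
  sorted[10] = bbB$aaDDdabdDAcd  (last char: 'd')
  sorted[11] = bdDAcdbbB$aaDDda  (last char: 'a')
  sorted[12] = cdbbB$aaDDdabdDA  (last char: 'A')
  sorted[13] = dDAcdbbB$aaDDdab  (last char: 'b')
  sorted[14] = dabdDAcdbbB$aaDD  (last char: 'D')
  sorted[15] = dbbB$aaDDdabdDAc  (last char: 'c')
Last column: BDbdaDa$dbdaAbDc
Original string S is at sorted index 7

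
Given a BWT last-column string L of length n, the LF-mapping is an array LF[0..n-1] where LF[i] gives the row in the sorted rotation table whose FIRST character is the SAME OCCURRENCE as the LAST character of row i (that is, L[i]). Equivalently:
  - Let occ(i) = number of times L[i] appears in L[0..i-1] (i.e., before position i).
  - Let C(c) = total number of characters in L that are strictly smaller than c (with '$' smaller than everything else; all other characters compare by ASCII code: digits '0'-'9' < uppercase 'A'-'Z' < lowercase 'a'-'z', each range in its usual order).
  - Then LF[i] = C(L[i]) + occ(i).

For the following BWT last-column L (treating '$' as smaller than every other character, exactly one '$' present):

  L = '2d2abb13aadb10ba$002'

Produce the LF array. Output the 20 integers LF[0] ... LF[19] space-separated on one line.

Char counts: '$':1, '0':3, '1':2, '2':3, '3':1, 'a':4, 'b':4, 'd':2
C (first-col start): C('$')=0, C('0')=1, C('1')=4, C('2')=6, C('3')=9, C('a')=10, C('b')=14, C('d')=18
L[0]='2': occ=0, LF[0]=C('2')+0=6+0=6
L[1]='d': occ=0, LF[1]=C('d')+0=18+0=18
L[2]='2': occ=1, LF[2]=C('2')+1=6+1=7
L[3]='a': occ=0, LF[3]=C('a')+0=10+0=10
L[4]='b': occ=0, LF[4]=C('b')+0=14+0=14
L[5]='b': occ=1, LF[5]=C('b')+1=14+1=15
L[6]='1': occ=0, LF[6]=C('1')+0=4+0=4
L[7]='3': occ=0, LF[7]=C('3')+0=9+0=9
L[8]='a': occ=1, LF[8]=C('a')+1=10+1=11
L[9]='a': occ=2, LF[9]=C('a')+2=10+2=12
L[10]='d': occ=1, LF[10]=C('d')+1=18+1=19
L[11]='b': occ=2, LF[11]=C('b')+2=14+2=16
L[12]='1': occ=1, LF[12]=C('1')+1=4+1=5
L[13]='0': occ=0, LF[13]=C('0')+0=1+0=1
L[14]='b': occ=3, LF[14]=C('b')+3=14+3=17
L[15]='a': occ=3, LF[15]=C('a')+3=10+3=13
L[16]='$': occ=0, LF[16]=C('$')+0=0+0=0
L[17]='0': occ=1, LF[17]=C('0')+1=1+1=2
L[18]='0': occ=2, LF[18]=C('0')+2=1+2=3
L[19]='2': occ=2, LF[19]=C('2')+2=6+2=8

Answer: 6 18 7 10 14 15 4 9 11 12 19 16 5 1 17 13 0 2 3 8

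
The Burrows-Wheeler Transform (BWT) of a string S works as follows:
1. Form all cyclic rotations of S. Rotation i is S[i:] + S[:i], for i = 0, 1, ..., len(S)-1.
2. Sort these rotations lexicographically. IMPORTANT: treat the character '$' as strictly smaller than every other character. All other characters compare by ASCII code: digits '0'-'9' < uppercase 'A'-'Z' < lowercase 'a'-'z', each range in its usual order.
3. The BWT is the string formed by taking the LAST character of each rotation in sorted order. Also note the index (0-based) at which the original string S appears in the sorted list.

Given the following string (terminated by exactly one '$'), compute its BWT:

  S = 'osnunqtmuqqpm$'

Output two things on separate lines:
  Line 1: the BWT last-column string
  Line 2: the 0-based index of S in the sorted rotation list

All 14 rotations (rotation i = S[i:]+S[:i]):
  rot[0] = osnunqtmuqqpm$
  rot[1] = snunqtmuqqpm$o
  rot[2] = nunqtmuqqpm$os
  rot[3] = unqtmuqqpm$osn
  rot[4] = nqtmuqqpm$osnu
  rot[5] = qtmuqqpm$osnun
  rot[6] = tmuqqpm$osnunq
  rot[7] = muqqpm$osnunqt
  rot[8] = uqqpm$osnunqtm
  rot[9] = qqpm$osnunqtmu
  rot[10] = qpm$osnunqtmuq
  rot[11] = pm$osnunqtmuqq
  rot[12] = m$osnunqtmuqqp
  rot[13] = $osnunqtmuqqpm
Sorted (with $ < everything):
  sorted[0] = $osnunqtmuqqpm  (last char: 'm')
  sorted[1] = m$osnunqtmuqqp  (last char: 'p')
  sorted[2] = muqqpm$osnunqt  (last char: 't')
  sorted[3] = nqtmuqqpm$osnu  (last char: 'u')
  sorted[4] = nunqtmuqqpm$os  (last char: 's')
  sorted[5] = osnunqtmuqqpm$  (last char: '$')
  sorted[6] = pm$osnunqtmuqq  (last char: 'q')
  sorted[7] = qpm$osnunqtmuq  (last char: 'q')
  sorted[8] = qqpm$osnunqtmu  (last char: 'u')
  sorted[9] = qtmuqqpm$osnun  (last char: 'n')
  sorted[10] = snunqtmuqqpm$o  (last char: 'o')
  sorted[11] = tmuqqpm$osnunq  (last char: 'q')
  sorted[12] = unqtmuqqpm$osn  (last char: 'n')
  sorted[13] = uqqpm$osnunqtm  (last char: 'm')
Last column: mptus$qqunoqnm
Original string S is at sorted index 5

Answer: mptus$qqunoqnm
5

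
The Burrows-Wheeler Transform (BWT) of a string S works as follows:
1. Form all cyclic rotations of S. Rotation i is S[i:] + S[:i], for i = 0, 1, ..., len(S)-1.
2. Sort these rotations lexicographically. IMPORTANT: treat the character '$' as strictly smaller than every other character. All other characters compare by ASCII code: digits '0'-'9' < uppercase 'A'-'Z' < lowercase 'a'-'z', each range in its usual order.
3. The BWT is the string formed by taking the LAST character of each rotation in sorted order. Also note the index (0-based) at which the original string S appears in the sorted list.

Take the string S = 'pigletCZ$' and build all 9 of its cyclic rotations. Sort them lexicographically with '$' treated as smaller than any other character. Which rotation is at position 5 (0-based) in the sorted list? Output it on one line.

All 9 rotations (rotation i = S[i:]+S[:i]):
  rot[0] = pigletCZ$
  rot[1] = igletCZ$p
  rot[2] = gletCZ$pi
  rot[3] = letCZ$pig
  rot[4] = etCZ$pigl
  rot[5] = tCZ$pigle
  rot[6] = CZ$piglet
  rot[7] = Z$pigletC
  rot[8] = $pigletCZ
Sorted (with $ < everything):
  sorted[0] = $pigletCZ
  sorted[1] = CZ$piglet
  sorted[2] = Z$pigletC
  sorted[3] = etCZ$pigl
  sorted[4] = gletCZ$pi
  sorted[5] = igletCZ$p
  sorted[6] = letCZ$pig
  sorted[7] = pigletCZ$
  sorted[8] = tCZ$pigle
sorted[5] = igletCZ$p

Answer: igletCZ$p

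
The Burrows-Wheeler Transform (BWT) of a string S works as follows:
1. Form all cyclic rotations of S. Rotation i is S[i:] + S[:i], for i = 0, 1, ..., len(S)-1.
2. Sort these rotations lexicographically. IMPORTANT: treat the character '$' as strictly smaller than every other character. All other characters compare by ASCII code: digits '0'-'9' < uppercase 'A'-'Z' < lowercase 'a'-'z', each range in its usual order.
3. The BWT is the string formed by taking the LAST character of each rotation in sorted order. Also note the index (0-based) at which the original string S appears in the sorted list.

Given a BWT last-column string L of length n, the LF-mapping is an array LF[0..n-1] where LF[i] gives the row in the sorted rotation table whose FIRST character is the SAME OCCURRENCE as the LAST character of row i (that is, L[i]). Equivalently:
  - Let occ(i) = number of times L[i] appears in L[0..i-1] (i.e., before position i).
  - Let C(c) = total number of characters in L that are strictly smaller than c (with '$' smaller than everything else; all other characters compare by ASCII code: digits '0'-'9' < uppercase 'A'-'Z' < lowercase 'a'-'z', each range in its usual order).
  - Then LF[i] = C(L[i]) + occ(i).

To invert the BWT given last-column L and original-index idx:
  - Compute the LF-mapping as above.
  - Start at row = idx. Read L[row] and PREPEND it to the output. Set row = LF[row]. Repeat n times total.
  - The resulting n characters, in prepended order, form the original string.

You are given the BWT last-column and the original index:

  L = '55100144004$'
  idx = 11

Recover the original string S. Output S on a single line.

LF mapping: 10 11 5 1 2 6 7 8 3 4 9 0
Walk LF starting at row 11, prepending L[row]:
  step 1: row=11, L[11]='$', prepend. Next row=LF[11]=0
  step 2: row=0, L[0]='5', prepend. Next row=LF[0]=10
  step 3: row=10, L[10]='4', prepend. Next row=LF[10]=9
  step 4: row=9, L[9]='0', prepend. Next row=LF[9]=4
  step 5: row=4, L[4]='0', prepend. Next row=LF[4]=2
  step 6: row=2, L[2]='1', prepend. Next row=LF[2]=5
  step 7: row=5, L[5]='1', prepend. Next row=LF[5]=6
  step 8: row=6, L[6]='4', prepend. Next row=LF[6]=7
  step 9: row=7, L[7]='4', prepend. Next row=LF[7]=8
  step 10: row=8, L[8]='0', prepend. Next row=LF[8]=3
  step 11: row=3, L[3]='0', prepend. Next row=LF[3]=1
  step 12: row=1, L[1]='5', prepend. Next row=LF[1]=11
Reversed output: 50044110045$

Answer: 50044110045$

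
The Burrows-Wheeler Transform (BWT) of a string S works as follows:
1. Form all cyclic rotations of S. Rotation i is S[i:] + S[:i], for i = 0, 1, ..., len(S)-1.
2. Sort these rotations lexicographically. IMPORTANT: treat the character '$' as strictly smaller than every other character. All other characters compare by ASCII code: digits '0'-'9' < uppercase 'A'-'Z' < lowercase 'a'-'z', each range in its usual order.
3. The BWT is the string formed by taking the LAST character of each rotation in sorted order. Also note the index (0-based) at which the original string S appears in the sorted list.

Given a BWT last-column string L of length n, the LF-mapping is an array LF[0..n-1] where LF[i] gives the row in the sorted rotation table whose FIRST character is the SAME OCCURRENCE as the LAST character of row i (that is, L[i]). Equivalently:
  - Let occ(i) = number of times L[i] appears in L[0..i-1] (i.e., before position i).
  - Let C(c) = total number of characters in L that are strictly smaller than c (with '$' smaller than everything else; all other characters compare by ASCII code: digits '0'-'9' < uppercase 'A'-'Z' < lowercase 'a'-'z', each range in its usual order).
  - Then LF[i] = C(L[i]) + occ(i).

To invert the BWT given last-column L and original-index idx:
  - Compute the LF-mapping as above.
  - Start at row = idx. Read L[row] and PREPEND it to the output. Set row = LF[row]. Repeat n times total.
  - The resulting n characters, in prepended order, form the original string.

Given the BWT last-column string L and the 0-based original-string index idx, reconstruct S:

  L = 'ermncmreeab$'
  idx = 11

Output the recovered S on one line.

LF mapping: 4 10 7 9 3 8 11 5 6 1 2 0
Walk LF starting at row 11, prepending L[row]:
  step 1: row=11, L[11]='$', prepend. Next row=LF[11]=0
  step 2: row=0, L[0]='e', prepend. Next row=LF[0]=4
  step 3: row=4, L[4]='c', prepend. Next row=LF[4]=3
  step 4: row=3, L[3]='n', prepend. Next row=LF[3]=9
  step 5: row=9, L[9]='a', prepend. Next row=LF[9]=1
  step 6: row=1, L[1]='r', prepend. Next row=LF[1]=10
  step 7: row=10, L[10]='b', prepend. Next row=LF[10]=2
  step 8: row=2, L[2]='m', prepend. Next row=LF[2]=7
  step 9: row=7, L[7]='e', prepend. Next row=LF[7]=5
  step 10: row=5, L[5]='m', prepend. Next row=LF[5]=8
  step 11: row=8, L[8]='e', prepend. Next row=LF[8]=6
  step 12: row=6, L[6]='r', prepend. Next row=LF[6]=11
Reversed output: remembrance$

Answer: remembrance$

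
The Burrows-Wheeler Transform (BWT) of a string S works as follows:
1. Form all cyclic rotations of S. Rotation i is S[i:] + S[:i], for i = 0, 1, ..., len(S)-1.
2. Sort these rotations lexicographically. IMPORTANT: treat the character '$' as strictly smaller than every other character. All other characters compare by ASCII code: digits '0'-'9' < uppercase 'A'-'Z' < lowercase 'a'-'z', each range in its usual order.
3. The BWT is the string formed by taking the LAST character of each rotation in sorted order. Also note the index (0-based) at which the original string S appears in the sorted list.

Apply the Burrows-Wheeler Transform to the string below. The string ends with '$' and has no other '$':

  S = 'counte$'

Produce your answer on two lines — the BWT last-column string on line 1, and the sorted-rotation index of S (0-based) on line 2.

All 7 rotations (rotation i = S[i:]+S[:i]):
  rot[0] = counte$
  rot[1] = ounte$c
  rot[2] = unte$co
  rot[3] = nte$cou
  rot[4] = te$coun
  rot[5] = e$count
  rot[6] = $counte
Sorted (with $ < everything):
  sorted[0] = $counte  (last char: 'e')
  sorted[1] = counte$  (last char: '$')
  sorted[2] = e$count  (last char: 't')
  sorted[3] = nte$cou  (last char: 'u')
  sorted[4] = ounte$c  (last char: 'c')
  sorted[5] = te$coun  (last char: 'n')
  sorted[6] = unte$co  (last char: 'o')
Last column: e$tucno
Original string S is at sorted index 1

Answer: e$tucno
1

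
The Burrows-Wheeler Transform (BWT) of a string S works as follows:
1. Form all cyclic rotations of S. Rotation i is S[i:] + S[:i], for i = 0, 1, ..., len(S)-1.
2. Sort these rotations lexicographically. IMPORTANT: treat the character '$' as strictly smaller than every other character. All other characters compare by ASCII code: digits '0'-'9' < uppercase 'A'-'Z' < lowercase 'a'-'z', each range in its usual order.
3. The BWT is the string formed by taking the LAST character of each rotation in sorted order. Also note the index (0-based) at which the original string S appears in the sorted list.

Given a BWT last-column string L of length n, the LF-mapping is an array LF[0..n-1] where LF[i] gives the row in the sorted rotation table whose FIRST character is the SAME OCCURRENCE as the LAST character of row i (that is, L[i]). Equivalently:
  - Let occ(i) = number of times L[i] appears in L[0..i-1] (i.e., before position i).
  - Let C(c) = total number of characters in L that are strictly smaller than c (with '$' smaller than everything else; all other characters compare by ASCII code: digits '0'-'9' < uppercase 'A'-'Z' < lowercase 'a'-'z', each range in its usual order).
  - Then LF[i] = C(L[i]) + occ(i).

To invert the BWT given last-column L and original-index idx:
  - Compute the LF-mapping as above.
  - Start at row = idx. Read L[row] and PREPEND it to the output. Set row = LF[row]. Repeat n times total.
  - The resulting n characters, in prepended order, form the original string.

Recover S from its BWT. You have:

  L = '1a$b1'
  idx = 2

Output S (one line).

Answer: 1ba1$

Derivation:
LF mapping: 1 3 0 4 2
Walk LF starting at row 2, prepending L[row]:
  step 1: row=2, L[2]='$', prepend. Next row=LF[2]=0
  step 2: row=0, L[0]='1', prepend. Next row=LF[0]=1
  step 3: row=1, L[1]='a', prepend. Next row=LF[1]=3
  step 4: row=3, L[3]='b', prepend. Next row=LF[3]=4
  step 5: row=4, L[4]='1', prepend. Next row=LF[4]=2
Reversed output: 1ba1$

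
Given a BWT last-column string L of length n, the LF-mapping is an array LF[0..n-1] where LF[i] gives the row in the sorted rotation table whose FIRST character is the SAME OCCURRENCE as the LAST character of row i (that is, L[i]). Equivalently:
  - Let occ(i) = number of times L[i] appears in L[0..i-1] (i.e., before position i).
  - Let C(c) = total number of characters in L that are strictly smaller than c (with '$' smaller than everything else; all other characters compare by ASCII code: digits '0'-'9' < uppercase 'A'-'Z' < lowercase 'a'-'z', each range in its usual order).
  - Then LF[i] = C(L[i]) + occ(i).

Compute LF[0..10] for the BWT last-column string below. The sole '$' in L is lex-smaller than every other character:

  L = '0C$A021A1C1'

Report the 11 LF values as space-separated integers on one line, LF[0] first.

Char counts: '$':1, '0':2, '1':3, '2':1, 'A':2, 'C':2
C (first-col start): C('$')=0, C('0')=1, C('1')=3, C('2')=6, C('A')=7, C('C')=9
L[0]='0': occ=0, LF[0]=C('0')+0=1+0=1
L[1]='C': occ=0, LF[1]=C('C')+0=9+0=9
L[2]='$': occ=0, LF[2]=C('$')+0=0+0=0
L[3]='A': occ=0, LF[3]=C('A')+0=7+0=7
L[4]='0': occ=1, LF[4]=C('0')+1=1+1=2
L[5]='2': occ=0, LF[5]=C('2')+0=6+0=6
L[6]='1': occ=0, LF[6]=C('1')+0=3+0=3
L[7]='A': occ=1, LF[7]=C('A')+1=7+1=8
L[8]='1': occ=1, LF[8]=C('1')+1=3+1=4
L[9]='C': occ=1, LF[9]=C('C')+1=9+1=10
L[10]='1': occ=2, LF[10]=C('1')+2=3+2=5

Answer: 1 9 0 7 2 6 3 8 4 10 5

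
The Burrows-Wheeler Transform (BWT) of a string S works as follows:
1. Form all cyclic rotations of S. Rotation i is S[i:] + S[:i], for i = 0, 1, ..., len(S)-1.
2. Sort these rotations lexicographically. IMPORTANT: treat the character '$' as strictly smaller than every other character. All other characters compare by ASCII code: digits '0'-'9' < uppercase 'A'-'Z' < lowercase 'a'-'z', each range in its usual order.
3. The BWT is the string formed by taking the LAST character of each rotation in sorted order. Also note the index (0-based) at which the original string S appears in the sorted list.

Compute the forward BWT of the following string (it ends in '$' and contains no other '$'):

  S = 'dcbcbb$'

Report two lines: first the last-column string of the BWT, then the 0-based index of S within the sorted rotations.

Answer: bbccbd$
6

Derivation:
All 7 rotations (rotation i = S[i:]+S[:i]):
  rot[0] = dcbcbb$
  rot[1] = cbcbb$d
  rot[2] = bcbb$dc
  rot[3] = cbb$dcb
  rot[4] = bb$dcbc
  rot[5] = b$dcbcb
  rot[6] = $dcbcbb
Sorted (with $ < everything):
  sorted[0] = $dcbcbb  (last char: 'b')
  sorted[1] = b$dcbcb  (last char: 'b')
  sorted[2] = bb$dcbc  (last char: 'c')
  sorted[3] = bcbb$dc  (last char: 'c')
  sorted[4] = cbb$dcb  (last char: 'b')
  sorted[5] = cbcbb$d  (last char: 'd')
  sorted[6] = dcbcbb$  (last char: '$')
Last column: bbccbd$
Original string S is at sorted index 6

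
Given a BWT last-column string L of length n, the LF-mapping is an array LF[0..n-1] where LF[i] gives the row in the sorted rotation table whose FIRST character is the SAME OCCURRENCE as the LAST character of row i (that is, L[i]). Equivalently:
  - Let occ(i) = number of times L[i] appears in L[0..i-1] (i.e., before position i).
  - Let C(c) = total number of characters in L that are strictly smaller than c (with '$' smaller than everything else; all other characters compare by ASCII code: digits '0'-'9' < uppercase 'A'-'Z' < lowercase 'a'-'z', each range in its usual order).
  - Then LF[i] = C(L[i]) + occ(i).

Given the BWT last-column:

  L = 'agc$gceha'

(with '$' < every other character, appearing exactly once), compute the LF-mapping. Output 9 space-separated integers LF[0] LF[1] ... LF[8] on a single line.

Answer: 1 6 3 0 7 4 5 8 2

Derivation:
Char counts: '$':1, 'a':2, 'c':2, 'e':1, 'g':2, 'h':1
C (first-col start): C('$')=0, C('a')=1, C('c')=3, C('e')=5, C('g')=6, C('h')=8
L[0]='a': occ=0, LF[0]=C('a')+0=1+0=1
L[1]='g': occ=0, LF[1]=C('g')+0=6+0=6
L[2]='c': occ=0, LF[2]=C('c')+0=3+0=3
L[3]='$': occ=0, LF[3]=C('$')+0=0+0=0
L[4]='g': occ=1, LF[4]=C('g')+1=6+1=7
L[5]='c': occ=1, LF[5]=C('c')+1=3+1=4
L[6]='e': occ=0, LF[6]=C('e')+0=5+0=5
L[7]='h': occ=0, LF[7]=C('h')+0=8+0=8
L[8]='a': occ=1, LF[8]=C('a')+1=1+1=2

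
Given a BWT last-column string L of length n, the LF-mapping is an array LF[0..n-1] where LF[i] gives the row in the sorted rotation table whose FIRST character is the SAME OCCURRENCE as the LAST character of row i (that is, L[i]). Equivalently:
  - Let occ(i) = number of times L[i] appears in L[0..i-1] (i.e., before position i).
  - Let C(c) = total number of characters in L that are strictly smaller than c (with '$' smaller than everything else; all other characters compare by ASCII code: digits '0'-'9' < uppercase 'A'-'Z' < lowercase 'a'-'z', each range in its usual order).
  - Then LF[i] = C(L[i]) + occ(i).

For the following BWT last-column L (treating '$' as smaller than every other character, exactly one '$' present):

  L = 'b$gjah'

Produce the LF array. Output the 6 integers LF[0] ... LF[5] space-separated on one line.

Answer: 2 0 3 5 1 4

Derivation:
Char counts: '$':1, 'a':1, 'b':1, 'g':1, 'h':1, 'j':1
C (first-col start): C('$')=0, C('a')=1, C('b')=2, C('g')=3, C('h')=4, C('j')=5
L[0]='b': occ=0, LF[0]=C('b')+0=2+0=2
L[1]='$': occ=0, LF[1]=C('$')+0=0+0=0
L[2]='g': occ=0, LF[2]=C('g')+0=3+0=3
L[3]='j': occ=0, LF[3]=C('j')+0=5+0=5
L[4]='a': occ=0, LF[4]=C('a')+0=1+0=1
L[5]='h': occ=0, LF[5]=C('h')+0=4+0=4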